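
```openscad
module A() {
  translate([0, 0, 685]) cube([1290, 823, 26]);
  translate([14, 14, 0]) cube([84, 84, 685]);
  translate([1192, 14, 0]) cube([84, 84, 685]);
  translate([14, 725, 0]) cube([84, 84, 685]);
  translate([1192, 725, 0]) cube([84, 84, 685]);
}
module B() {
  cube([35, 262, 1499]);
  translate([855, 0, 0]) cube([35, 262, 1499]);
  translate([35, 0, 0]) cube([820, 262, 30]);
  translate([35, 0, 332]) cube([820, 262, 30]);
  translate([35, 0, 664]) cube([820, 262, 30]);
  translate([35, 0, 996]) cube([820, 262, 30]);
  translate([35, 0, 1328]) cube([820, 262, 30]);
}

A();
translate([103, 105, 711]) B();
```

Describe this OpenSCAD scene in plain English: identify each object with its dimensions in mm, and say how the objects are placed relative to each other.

A is a table with a 1290×823 mm rectangular top, 26 mm thick, top surface at z = 711 mm, supported by four 84×84 mm square legs, each inset 14 mm from the nearest pair of top edges, running from the floor.

B is an open bookshelf. Two side panels, each 35 mm thick, 262 mm deep and 1499 mm tall, stand 890 mm apart (outside-to-outside). Between them sit 5 shelves, each 30 mm thick and 262 mm deep, spanning the full gap between the sides. The bottom shelf rests on the floor (its underside at z = 0) and the clear gap between one shelf's top and the next shelf's underside is 302 mm.

The bookshelf is on top of the table.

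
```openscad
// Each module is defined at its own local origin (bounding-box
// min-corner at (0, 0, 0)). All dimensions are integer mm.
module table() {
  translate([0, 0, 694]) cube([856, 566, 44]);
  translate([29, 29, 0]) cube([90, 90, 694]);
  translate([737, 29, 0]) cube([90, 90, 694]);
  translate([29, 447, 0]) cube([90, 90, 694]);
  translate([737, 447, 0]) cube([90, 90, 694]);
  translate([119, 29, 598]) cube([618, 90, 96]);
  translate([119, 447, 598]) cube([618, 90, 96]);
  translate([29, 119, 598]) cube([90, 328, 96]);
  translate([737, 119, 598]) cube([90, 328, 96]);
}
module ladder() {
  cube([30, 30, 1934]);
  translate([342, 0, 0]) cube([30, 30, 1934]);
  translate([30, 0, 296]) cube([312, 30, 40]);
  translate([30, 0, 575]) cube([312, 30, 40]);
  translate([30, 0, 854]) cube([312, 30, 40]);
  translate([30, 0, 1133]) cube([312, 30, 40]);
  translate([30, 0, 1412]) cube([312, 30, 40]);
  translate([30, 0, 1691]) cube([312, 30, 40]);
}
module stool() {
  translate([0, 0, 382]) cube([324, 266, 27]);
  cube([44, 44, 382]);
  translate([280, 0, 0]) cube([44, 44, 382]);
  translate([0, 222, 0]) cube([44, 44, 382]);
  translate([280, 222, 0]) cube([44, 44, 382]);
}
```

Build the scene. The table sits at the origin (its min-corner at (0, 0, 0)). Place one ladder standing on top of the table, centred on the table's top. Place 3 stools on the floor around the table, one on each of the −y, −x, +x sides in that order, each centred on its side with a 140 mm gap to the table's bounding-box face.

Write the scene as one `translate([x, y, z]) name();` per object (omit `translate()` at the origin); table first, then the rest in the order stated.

table();
translate([242, 268, 738]) ladder();
translate([266, -406, 0]) stool();
translate([-464, 150, 0]) stool();
translate([996, 150, 0]) stool();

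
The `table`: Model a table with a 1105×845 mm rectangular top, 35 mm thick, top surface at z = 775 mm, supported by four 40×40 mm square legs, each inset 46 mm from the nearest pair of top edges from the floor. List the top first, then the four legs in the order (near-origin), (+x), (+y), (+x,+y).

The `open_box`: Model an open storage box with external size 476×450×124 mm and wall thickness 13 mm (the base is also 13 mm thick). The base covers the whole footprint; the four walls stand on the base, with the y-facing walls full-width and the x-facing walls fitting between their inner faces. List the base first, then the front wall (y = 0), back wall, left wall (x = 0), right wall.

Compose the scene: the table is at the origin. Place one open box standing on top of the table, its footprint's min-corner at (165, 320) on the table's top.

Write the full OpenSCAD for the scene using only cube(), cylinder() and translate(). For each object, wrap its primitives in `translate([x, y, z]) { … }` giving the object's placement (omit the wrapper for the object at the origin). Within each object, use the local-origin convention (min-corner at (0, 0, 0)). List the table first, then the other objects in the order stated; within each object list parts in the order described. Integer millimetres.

translate([0, 0, 740]) cube([1105, 845, 35]);
translate([46, 46, 0]) cube([40, 40, 740]);
translate([1019, 46, 0]) cube([40, 40, 740]);
translate([46, 759, 0]) cube([40, 40, 740]);
translate([1019, 759, 0]) cube([40, 40, 740]);
translate([165, 320, 775]) {
  cube([476, 450, 13]);
  translate([0, 0, 13]) cube([476, 13, 111]);
  translate([0, 437, 13]) cube([476, 13, 111]);
  translate([0, 13, 13]) cube([13, 424, 111]);
  translate([463, 13, 13]) cube([13, 424, 111]);
}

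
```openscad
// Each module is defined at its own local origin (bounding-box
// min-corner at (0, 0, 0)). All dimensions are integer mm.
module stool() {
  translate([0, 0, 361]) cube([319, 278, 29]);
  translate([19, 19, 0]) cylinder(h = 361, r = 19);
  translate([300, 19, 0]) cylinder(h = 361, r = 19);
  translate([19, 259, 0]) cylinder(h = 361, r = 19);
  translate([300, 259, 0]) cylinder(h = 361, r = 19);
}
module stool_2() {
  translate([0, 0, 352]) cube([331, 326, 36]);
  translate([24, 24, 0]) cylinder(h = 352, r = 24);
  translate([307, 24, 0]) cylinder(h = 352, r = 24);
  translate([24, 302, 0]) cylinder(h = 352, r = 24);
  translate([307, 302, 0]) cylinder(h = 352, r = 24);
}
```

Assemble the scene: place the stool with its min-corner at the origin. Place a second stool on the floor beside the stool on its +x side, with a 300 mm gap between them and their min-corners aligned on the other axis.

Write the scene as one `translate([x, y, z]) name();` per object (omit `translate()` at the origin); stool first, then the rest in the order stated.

stool();
translate([619, 0, 0]) stool_2();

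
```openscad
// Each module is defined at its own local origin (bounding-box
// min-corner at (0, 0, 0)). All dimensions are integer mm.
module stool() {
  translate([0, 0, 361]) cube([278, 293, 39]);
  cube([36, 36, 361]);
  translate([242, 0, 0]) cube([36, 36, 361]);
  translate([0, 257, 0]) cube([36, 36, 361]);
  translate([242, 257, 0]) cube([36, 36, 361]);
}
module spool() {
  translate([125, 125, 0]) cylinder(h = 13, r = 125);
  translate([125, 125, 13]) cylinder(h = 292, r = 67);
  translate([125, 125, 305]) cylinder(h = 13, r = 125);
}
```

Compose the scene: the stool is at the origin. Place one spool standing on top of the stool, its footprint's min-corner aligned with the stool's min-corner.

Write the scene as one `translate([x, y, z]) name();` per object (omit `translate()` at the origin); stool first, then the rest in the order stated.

stool();
translate([0, 0, 400]) spool();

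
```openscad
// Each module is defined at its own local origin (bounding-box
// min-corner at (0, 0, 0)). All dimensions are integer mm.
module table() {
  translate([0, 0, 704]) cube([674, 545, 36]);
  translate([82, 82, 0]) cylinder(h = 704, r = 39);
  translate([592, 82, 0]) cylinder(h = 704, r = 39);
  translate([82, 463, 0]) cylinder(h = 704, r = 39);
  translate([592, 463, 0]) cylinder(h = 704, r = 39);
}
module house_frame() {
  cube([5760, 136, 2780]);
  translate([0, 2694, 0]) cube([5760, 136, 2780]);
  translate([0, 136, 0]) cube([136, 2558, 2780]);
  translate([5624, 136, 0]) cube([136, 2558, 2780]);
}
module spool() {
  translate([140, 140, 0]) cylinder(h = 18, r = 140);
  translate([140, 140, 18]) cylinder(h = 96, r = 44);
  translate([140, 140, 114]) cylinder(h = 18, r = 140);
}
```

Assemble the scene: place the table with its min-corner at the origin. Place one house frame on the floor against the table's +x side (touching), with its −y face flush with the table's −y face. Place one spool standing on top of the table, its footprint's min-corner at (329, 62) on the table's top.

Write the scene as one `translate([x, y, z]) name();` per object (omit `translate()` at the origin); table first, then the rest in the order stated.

table();
translate([674, 0, 0]) house_frame();
translate([329, 62, 740]) spool();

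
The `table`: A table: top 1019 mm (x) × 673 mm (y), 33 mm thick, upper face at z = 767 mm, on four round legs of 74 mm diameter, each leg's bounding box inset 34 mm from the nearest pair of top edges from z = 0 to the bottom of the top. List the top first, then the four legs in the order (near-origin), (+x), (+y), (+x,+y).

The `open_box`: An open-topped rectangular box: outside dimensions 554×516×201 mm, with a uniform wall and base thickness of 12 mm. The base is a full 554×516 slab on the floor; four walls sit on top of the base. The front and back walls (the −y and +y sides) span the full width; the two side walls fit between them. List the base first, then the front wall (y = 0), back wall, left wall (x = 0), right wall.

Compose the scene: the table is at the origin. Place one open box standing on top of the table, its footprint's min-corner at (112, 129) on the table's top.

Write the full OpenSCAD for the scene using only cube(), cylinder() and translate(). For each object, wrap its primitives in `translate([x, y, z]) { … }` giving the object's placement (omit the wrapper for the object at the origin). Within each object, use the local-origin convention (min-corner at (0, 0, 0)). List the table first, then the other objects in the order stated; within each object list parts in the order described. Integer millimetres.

translate([0, 0, 734]) cube([1019, 673, 33]);
translate([71, 71, 0]) cylinder(h = 734, r = 37);
translate([948, 71, 0]) cylinder(h = 734, r = 37);
translate([71, 602, 0]) cylinder(h = 734, r = 37);
translate([948, 602, 0]) cylinder(h = 734, r = 37);
translate([112, 129, 767]) {
  cube([554, 516, 12]);
  translate([0, 0, 12]) cube([554, 12, 189]);
  translate([0, 504, 12]) cube([554, 12, 189]);
  translate([0, 12, 12]) cube([12, 492, 189]);
  translate([542, 12, 12]) cube([12, 492, 189]);
}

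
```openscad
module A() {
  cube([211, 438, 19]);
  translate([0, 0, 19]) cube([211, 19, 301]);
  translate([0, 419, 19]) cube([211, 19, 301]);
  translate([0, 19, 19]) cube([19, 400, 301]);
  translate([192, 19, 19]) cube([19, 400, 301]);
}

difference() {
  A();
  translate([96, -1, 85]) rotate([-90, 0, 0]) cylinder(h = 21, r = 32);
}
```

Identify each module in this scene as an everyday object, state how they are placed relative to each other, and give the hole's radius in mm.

A is an open box. The open box has a circular hole through its front wall. The hole's radius is 32 mm.

The subtracted cylinder has r = 32 mm.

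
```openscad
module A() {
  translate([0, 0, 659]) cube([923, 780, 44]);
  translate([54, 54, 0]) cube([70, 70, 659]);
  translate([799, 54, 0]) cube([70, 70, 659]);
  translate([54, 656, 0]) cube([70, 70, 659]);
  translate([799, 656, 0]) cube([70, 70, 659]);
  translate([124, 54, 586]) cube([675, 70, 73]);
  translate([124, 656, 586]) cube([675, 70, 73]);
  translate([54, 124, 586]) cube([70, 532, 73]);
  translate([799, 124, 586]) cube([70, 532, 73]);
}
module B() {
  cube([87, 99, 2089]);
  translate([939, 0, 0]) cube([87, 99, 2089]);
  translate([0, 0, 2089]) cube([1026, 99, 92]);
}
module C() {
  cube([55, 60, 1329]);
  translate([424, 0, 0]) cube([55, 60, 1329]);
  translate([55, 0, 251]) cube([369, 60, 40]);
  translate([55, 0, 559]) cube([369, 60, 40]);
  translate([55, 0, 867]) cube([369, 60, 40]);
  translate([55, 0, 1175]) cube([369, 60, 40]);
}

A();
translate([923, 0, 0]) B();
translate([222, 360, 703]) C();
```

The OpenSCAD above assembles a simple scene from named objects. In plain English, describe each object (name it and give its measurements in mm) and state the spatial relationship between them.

A is a rectangular dining table. The top is 923×780×44 mm with its upper surface at z = 703 mm. It stands on four 70×70 mm square legs, each inset 54 mm from the nearest pair of top edges, running from the floor to the underside of the top. Four apron rails, 70 mm thick and 73 mm tall, run between adjacent legs with their top edges flush with the underside of the top and their outer faces flush with the legs' outer faces.

B is a door frame. The clear opening is 852 mm wide and 2089 mm high. Two 87 mm wide jambs, 99 mm deep, stand either side of the opening from the floor to the top of the opening. A 92 mm thick head sits across the top of both jambs, spanning the full outside width of the frame.

C is a wooden ladder with two side rails of 55×60 mm section and 1329 mm height, set 479 mm apart overall. Between them run 4 rectangular rungs (60 mm deep, 40 mm thick), front faces flush with the rails' −y face. The bottom of the first rung is 251 mm above the floor and each subsequent rung is 308 mm higher than the one below.

The door frame is against the table's +x side, with their −y faces flush. The ladder is on top of the table, centred.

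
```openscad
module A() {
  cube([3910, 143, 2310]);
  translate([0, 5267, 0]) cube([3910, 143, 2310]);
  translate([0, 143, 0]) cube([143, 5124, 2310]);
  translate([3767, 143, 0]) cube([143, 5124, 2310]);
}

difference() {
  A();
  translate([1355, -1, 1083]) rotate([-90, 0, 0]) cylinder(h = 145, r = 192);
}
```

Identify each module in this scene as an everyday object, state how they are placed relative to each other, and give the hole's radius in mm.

The subtracted cylinder has r = 192 mm.

A is a house frame. The house frame has a circular hole through its front wall. The hole's radius is 192 mm.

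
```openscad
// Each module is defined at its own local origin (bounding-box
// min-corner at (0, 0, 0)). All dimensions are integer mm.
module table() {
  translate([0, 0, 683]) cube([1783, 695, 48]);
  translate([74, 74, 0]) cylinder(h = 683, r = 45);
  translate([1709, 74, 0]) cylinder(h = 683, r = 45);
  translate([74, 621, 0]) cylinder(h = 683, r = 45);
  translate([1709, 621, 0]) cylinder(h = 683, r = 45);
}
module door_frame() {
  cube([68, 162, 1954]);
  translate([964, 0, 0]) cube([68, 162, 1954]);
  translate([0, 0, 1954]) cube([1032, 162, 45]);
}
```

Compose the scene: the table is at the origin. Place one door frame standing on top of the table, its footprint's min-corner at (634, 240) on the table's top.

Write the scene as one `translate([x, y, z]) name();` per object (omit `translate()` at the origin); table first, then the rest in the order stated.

table();
translate([634, 240, 731]) door_frame();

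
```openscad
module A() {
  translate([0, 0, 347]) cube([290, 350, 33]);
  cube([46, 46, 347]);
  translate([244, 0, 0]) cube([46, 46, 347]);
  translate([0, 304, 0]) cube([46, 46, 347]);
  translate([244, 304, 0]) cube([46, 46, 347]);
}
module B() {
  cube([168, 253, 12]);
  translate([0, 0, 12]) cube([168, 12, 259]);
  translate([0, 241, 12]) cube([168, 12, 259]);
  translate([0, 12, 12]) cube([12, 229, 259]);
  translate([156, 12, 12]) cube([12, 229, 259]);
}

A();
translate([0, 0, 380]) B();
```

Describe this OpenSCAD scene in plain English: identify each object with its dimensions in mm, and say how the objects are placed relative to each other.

A is a four-legged stool. The seat is a 290×350×33 mm slab whose top surface is at z = 380 mm; four square legs, each 46×46 mm in cross-section, run from the floor (z = 0) to the underside of the seat, each flush with a corner of the seat.

B is an open-topped rectangular box: outside dimensions 168×253×271 mm, with a uniform wall and base thickness of 12 mm. The base is a full 168×253 slab on the floor; four walls sit on top of the base. The front and back walls (the −y and +y sides) span the full width; the two side walls fit between them.

The open box is on top of the stool.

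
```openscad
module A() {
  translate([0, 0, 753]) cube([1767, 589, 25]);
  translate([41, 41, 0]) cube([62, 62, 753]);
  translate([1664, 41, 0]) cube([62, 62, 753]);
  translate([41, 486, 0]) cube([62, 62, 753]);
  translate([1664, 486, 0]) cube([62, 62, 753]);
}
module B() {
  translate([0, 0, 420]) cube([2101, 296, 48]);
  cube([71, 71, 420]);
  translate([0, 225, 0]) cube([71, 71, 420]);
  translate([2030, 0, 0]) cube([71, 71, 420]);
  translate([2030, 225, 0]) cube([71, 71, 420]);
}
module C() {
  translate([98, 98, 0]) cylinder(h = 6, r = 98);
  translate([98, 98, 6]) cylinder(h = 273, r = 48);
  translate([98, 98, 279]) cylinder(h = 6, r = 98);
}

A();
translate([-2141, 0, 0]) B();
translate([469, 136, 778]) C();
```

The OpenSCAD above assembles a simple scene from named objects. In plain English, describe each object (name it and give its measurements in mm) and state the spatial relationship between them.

A is a table: top 1767 mm (x) × 589 mm (y), 25 mm thick, upper face at z = 778 mm, on four 62×62 mm square legs, each inset 41 mm from the nearest pair of top edges, running from z = 0 to the bottom of the top.

B is a long wooden bench with a 2101 mm (x) × 296 mm (y) seat, 48 mm thick, its top surface 468 mm above the floor. Four 71 mm square legs at the seat corners, flush with the edges, run from z = 0 to the seat underside.

C is a spool: two coaxial disc flanges of radius 98 mm and thickness 6 mm, joined by a core cylinder of radius 48 mm and height 273 mm. The lower flange rests on z = 0 and the three cylinders share a vertical axis.

The bench is on the floor beside the table on its −x side. The spool is on top of the table.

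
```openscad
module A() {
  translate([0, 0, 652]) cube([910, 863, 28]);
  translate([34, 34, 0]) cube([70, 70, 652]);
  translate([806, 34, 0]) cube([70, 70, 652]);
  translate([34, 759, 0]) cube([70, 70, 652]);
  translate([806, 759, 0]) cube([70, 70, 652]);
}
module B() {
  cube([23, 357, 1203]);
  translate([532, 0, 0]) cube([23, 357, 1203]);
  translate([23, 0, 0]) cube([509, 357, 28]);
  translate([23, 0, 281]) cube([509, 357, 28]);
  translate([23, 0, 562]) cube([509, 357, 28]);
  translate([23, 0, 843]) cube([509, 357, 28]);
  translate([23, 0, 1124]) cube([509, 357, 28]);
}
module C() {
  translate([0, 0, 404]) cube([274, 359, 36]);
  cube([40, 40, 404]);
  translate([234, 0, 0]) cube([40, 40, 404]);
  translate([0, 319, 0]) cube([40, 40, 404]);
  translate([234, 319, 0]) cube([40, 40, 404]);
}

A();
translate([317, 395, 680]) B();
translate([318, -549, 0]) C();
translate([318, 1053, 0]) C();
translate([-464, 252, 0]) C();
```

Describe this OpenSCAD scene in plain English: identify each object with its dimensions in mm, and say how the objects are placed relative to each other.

A is a rectangular dining table. The top is 910×863×28 mm with its upper surface at z = 680 mm. It stands on four 70×70 mm square legs, each inset 34 mm from the nearest pair of top edges, running from the floor to the underside of the top.

B is an open bookshelf. Two side panels, each 23 mm thick, 357 mm deep and 1203 mm tall, stand 555 mm apart (outside-to-outside). Between them sit 5 shelves, each 28 mm thick and 357 mm deep, spanning the full gap between the sides. The bottom shelf rests on the floor (its underside at z = 0) and the clear gap between one shelf's top and the next shelf's underside is 253 mm.

C is a simple wooden stool: a rectangular seat 274 mm (x) by 359 mm (y), 36 mm thick, top face at z = 440 mm, on four square legs, each 40×40 mm in cross-section. The legs rest on z = 0, each flush with a corner of the seat.

The bookshelf is on top of the table. Three stools sit around the table at the −y, +y, −x sides.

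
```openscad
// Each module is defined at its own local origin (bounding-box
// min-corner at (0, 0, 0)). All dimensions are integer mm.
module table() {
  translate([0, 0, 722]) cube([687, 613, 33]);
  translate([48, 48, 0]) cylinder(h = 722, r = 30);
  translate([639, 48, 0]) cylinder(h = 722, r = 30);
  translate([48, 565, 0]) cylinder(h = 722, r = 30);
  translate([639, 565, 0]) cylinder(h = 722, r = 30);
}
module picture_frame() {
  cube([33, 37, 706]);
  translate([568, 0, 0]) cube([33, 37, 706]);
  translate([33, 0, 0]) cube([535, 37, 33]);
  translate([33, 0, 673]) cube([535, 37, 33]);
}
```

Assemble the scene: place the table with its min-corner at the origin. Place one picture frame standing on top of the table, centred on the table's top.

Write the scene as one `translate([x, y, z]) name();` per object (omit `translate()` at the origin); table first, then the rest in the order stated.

table();
translate([43, 288, 755]) picture_frame();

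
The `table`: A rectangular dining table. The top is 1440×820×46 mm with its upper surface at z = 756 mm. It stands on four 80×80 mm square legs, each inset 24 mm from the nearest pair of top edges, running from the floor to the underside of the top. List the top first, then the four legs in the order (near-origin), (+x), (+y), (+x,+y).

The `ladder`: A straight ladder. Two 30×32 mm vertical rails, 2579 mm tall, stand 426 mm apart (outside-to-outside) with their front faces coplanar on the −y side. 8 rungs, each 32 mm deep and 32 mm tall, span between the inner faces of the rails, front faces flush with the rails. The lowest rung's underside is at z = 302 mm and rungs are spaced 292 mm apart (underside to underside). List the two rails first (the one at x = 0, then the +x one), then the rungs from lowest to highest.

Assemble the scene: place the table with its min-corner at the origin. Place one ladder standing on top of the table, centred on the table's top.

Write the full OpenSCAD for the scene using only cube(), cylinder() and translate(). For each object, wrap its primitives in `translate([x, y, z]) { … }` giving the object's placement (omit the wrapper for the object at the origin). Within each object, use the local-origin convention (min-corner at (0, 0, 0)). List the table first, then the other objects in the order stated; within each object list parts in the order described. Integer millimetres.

translate([0, 0, 710]) cube([1440, 820, 46]);
translate([24, 24, 0]) cube([80, 80, 710]);
translate([1336, 24, 0]) cube([80, 80, 710]);
translate([24, 716, 0]) cube([80, 80, 710]);
translate([1336, 716, 0]) cube([80, 80, 710]);
translate([507, 394, 756]) {
  cube([30, 32, 2579]);
  translate([396, 0, 0]) cube([30, 32, 2579]);
  translate([30, 0, 302]) cube([366, 32, 32]);
  translate([30, 0, 594]) cube([366, 32, 32]);
  translate([30, 0, 886]) cube([366, 32, 32]);
  translate([30, 0, 1178]) cube([366, 32, 32]);
  translate([30, 0, 1470]) cube([366, 32, 32]);
  translate([30, 0, 1762]) cube([366, 32, 32]);
  translate([30, 0, 2054]) cube([366, 32, 32]);
  translate([30, 0, 2346]) cube([366, 32, 32]);
}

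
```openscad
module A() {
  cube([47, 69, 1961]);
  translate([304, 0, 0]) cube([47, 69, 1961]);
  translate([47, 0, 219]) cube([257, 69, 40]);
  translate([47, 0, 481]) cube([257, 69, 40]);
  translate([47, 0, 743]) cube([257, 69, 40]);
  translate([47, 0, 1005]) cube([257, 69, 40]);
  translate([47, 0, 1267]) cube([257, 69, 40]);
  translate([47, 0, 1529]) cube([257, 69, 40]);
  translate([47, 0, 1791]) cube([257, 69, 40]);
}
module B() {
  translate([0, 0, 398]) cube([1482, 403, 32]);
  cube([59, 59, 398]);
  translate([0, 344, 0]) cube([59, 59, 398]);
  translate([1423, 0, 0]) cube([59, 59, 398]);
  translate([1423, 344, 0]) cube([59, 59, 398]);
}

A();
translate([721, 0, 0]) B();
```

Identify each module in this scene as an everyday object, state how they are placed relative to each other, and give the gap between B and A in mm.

The bench's nearest face is 370 mm from the ladder's +x face.

A is a ladder. B is a bench. The bench is on the floor beside the ladder on its +x side. The gap between the bench and the ladder is 370 mm.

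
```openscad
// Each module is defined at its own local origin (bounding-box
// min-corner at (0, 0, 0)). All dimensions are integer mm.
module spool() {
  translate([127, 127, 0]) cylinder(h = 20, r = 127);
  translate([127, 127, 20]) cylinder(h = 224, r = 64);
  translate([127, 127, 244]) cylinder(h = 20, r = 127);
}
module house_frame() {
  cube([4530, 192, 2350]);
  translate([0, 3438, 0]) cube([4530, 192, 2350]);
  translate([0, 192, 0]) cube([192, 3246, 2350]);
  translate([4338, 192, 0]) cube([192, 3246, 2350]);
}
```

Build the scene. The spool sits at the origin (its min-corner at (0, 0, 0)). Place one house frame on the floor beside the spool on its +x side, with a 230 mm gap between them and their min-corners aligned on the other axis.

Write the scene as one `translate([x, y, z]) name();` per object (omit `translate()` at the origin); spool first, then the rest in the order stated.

spool();
translate([484, 0, 0]) house_frame();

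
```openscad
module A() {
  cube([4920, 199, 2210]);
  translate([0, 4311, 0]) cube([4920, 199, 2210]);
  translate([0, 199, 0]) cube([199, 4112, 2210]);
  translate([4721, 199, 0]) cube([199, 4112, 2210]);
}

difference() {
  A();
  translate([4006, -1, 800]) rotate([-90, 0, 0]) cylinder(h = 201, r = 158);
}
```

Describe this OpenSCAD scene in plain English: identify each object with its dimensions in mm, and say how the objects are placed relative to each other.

A is the wall frame of a small rectangular building: four walls, each 2210 mm tall and 199 mm thick, enclosing a footprint 4920 mm (x) by 4510 mm (y) outside-to-outside, with no floor or roof. The front and back walls (the −y and +y sides) span the full width; the two side walls fit between them.

The house frame has a circular hole of radius 158 mm through its front wall, centred at (x = 4006, z = 800).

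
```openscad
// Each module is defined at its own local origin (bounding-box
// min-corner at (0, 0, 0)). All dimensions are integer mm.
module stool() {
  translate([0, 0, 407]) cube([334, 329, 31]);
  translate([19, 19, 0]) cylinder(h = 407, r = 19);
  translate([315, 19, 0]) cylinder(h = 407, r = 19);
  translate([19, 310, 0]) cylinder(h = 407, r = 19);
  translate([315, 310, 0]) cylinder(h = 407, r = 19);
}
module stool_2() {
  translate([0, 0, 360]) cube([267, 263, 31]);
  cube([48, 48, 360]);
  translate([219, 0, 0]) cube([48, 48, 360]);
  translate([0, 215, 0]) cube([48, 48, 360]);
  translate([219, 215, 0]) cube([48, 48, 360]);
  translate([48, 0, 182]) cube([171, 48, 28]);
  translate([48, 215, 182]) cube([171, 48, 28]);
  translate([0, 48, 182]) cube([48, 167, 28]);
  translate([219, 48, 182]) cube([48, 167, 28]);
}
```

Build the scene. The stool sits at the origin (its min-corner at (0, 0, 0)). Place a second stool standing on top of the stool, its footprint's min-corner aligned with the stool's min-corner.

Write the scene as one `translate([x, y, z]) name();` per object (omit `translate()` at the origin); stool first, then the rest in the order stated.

stool();
translate([0, 0, 438]) stool_2();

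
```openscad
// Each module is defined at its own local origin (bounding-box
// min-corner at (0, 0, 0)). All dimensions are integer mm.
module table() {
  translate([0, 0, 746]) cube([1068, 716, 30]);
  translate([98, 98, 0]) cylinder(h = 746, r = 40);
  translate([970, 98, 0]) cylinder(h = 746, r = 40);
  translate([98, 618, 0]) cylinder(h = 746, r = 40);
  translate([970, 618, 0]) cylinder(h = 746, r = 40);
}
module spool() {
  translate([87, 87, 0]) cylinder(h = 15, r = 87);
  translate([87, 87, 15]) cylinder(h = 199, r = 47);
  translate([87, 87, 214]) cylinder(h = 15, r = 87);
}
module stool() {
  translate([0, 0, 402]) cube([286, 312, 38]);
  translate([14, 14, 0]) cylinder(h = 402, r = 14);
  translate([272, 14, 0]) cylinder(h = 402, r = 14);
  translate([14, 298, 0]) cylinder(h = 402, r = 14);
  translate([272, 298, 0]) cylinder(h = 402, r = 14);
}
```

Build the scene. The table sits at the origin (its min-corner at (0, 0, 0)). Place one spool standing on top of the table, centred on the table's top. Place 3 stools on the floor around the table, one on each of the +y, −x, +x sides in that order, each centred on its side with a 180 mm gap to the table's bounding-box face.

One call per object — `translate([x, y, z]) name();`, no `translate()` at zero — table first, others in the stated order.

table();
translate([447, 271, 776]) spool();
translate([391, 896, 0]) stool();
translate([-466, 202, 0]) stool();
translate([1248, 202, 0]) stool();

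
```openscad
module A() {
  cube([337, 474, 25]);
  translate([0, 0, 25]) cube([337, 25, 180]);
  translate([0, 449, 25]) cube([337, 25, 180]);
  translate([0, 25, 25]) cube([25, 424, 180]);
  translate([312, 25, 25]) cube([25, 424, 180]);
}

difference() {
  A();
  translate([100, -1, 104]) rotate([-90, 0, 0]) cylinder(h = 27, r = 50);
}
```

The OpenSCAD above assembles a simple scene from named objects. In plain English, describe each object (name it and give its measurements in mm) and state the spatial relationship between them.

A is an open storage box with external size 337×474×205 mm and wall thickness 25 mm (the base is also 25 mm thick). The base covers the whole footprint; the four walls stand on the base, with the y-facing walls full-width and the x-facing walls fitting between their inner faces.

The open box has a circular hole of radius 50 mm through its front wall, centred at (x = 100, z = 104).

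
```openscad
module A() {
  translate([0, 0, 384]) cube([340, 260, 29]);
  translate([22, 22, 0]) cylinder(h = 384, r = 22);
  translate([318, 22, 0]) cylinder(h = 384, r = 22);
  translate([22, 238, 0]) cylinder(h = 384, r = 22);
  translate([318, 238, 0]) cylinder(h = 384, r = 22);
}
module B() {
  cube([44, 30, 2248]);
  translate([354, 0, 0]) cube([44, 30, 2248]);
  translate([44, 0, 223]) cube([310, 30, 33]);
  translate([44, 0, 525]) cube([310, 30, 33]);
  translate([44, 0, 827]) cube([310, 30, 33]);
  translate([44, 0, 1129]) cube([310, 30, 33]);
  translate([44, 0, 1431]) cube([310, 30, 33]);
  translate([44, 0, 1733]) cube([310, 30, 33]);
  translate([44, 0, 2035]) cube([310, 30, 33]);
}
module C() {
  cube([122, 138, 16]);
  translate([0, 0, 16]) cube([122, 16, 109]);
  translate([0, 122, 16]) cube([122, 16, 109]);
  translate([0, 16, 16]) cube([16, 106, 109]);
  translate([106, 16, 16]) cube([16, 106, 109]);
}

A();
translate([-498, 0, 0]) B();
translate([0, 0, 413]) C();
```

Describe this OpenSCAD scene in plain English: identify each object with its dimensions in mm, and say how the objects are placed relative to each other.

A is a four-legged stool. The seat is a 340×260×29 mm slab whose top surface is at z = 413 mm; four round legs, each 44 mm in diameter, run from the floor (z = 0) to the underside of the seat, each leg's axis is inset half a diameter from the nearest pair of seat edges (so the leg's bounding box is flush with the corner).

B is a wooden ladder with two side rails of 44×30 mm section and 2248 mm height, set 398 mm apart overall. Between them run 7 rectangular rungs (30 mm deep, 33 mm thick), front faces flush with the rails' −y face. The bottom of the first rung is 223 mm above the floor and each subsequent rung is 302 mm higher than the one below.

C is an open-topped rectangular box: outside dimensions 122×138×125 mm, with a uniform wall and base thickness of 16 mm. The base is a full 122×138 slab on the floor; four walls sit on top of the base. The front and back walls (the −y and +y sides) span the full width; the two side walls fit between them.

The ladder is on the floor beside the stool on its −x side. The open box is on top of the stool.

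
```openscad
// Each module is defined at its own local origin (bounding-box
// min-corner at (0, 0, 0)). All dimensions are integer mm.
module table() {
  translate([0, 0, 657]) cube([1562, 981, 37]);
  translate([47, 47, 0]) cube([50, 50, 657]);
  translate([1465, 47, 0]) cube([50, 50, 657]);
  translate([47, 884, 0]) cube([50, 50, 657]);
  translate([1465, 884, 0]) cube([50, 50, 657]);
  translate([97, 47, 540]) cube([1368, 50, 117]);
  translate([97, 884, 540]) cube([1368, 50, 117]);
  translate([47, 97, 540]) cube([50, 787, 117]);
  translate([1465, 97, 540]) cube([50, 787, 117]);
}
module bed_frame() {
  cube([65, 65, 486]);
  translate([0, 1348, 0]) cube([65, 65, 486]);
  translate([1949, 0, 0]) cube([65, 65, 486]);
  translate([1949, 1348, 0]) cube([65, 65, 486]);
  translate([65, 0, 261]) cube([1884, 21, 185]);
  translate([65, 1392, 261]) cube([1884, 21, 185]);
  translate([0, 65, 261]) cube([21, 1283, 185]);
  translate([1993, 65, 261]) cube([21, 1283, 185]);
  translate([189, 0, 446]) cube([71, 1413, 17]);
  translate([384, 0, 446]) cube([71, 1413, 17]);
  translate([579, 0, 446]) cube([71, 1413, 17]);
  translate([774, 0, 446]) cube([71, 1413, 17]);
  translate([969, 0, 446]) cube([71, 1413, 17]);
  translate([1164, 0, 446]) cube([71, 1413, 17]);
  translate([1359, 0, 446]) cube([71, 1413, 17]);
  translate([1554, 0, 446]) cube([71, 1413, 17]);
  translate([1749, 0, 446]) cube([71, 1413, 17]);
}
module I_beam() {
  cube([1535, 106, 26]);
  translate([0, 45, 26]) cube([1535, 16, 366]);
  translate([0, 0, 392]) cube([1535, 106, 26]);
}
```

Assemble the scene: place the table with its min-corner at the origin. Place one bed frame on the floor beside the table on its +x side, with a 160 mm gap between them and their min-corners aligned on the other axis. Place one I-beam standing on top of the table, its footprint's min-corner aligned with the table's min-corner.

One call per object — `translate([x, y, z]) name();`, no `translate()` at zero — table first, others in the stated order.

table();
translate([1722, 0, 0]) bed_frame();
translate([0, 0, 694]) I_beam();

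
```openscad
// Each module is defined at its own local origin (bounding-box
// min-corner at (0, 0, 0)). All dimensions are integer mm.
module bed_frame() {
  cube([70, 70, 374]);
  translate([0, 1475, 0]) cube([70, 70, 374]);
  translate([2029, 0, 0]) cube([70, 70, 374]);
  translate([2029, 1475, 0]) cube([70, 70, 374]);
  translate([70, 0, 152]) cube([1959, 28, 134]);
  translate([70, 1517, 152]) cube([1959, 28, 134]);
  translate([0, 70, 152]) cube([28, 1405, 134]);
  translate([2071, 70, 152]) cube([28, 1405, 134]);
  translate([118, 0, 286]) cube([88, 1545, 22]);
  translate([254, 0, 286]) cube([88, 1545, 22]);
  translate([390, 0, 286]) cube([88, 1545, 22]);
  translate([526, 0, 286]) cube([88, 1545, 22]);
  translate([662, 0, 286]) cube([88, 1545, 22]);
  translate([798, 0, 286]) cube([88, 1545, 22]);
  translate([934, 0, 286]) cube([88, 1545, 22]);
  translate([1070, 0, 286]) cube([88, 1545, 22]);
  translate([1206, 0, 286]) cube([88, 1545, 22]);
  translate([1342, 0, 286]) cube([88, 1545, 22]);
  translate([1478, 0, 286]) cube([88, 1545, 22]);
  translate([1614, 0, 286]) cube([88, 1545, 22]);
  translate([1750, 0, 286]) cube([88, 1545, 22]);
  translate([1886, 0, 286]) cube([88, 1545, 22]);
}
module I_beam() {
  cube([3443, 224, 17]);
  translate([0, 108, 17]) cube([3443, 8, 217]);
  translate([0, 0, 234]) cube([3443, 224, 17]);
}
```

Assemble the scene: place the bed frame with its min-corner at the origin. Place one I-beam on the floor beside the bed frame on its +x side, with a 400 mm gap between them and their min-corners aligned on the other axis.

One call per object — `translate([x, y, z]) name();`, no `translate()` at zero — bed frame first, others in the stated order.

bed_frame();
translate([2499, 0, 0]) I_beam();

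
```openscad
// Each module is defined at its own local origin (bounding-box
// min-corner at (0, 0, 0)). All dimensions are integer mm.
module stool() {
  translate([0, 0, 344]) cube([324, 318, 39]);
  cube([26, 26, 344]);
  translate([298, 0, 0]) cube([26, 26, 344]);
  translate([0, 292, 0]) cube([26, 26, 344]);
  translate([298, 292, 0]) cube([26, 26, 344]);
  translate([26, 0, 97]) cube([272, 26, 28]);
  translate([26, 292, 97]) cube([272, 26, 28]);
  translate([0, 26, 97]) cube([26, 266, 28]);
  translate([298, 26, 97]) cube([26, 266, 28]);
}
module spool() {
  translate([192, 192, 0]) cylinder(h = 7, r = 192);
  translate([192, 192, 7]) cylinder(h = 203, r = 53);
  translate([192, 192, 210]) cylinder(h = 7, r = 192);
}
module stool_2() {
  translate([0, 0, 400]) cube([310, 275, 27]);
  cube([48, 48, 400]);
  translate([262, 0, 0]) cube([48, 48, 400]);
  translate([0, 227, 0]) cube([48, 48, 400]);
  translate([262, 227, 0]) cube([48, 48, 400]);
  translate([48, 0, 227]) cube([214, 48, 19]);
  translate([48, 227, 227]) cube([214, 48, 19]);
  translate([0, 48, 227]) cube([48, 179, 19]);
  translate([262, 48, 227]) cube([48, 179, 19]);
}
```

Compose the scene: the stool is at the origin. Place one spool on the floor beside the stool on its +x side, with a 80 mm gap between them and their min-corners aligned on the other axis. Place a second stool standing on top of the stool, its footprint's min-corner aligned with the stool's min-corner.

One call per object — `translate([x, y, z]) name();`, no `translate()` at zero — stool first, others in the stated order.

stool();
translate([404, 0, 0]) spool();
translate([0, 0, 383]) stool_2();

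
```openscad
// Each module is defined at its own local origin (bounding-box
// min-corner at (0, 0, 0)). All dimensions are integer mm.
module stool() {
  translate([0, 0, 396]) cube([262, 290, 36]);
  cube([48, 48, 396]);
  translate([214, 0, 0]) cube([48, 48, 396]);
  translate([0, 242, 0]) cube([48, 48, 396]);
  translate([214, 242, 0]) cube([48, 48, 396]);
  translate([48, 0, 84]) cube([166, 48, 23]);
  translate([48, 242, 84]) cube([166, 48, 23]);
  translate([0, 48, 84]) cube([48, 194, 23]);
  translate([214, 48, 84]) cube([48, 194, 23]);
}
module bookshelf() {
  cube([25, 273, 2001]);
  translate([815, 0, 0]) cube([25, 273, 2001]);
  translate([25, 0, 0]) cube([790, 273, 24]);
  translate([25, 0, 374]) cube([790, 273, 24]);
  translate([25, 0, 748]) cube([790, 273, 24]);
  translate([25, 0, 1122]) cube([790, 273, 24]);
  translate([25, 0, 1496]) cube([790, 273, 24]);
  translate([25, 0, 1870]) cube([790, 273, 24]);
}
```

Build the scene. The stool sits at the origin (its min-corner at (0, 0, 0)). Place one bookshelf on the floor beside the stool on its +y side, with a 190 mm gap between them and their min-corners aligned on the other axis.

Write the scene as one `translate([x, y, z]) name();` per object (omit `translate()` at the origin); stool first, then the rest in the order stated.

stool();
translate([0, 480, 0]) bookshelf();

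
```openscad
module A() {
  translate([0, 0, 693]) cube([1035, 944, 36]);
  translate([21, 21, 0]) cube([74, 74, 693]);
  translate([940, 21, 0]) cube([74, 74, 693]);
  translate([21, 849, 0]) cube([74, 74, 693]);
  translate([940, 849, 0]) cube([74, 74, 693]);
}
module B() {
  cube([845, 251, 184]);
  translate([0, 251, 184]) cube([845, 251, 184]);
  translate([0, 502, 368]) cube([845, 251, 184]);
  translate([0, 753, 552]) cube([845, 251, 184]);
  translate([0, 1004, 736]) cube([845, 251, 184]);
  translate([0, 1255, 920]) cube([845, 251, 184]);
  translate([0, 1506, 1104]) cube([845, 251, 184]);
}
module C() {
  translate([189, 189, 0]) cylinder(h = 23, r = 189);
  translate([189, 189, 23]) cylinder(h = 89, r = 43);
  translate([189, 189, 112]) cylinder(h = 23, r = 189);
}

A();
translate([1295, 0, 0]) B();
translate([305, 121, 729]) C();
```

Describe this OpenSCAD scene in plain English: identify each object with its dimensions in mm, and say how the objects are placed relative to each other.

A is a table with a 1035×944 mm rectangular top, 36 mm thick, top surface at z = 729 mm, supported by four 74×74 mm square legs, each inset 21 mm from the nearest pair of top edges, running from the floor.

B is a run of 7 identical solid stair steps. Each tread is 845×251 mm and each step block is 184 mm high. Step 1 rests on the floor; step k is offset from step 1 by (k−1)×251 mm in y and (k−1)×184 mm in z.

C is a spool: two coaxial disc flanges of radius 189 mm and thickness 23 mm, joined by a core cylinder of radius 43 mm and height 89 mm. The lower flange rests on z = 0 and the three cylinders share a vertical axis.

The staircase is on the floor beside the table on its +x side. The spool is on top of the table.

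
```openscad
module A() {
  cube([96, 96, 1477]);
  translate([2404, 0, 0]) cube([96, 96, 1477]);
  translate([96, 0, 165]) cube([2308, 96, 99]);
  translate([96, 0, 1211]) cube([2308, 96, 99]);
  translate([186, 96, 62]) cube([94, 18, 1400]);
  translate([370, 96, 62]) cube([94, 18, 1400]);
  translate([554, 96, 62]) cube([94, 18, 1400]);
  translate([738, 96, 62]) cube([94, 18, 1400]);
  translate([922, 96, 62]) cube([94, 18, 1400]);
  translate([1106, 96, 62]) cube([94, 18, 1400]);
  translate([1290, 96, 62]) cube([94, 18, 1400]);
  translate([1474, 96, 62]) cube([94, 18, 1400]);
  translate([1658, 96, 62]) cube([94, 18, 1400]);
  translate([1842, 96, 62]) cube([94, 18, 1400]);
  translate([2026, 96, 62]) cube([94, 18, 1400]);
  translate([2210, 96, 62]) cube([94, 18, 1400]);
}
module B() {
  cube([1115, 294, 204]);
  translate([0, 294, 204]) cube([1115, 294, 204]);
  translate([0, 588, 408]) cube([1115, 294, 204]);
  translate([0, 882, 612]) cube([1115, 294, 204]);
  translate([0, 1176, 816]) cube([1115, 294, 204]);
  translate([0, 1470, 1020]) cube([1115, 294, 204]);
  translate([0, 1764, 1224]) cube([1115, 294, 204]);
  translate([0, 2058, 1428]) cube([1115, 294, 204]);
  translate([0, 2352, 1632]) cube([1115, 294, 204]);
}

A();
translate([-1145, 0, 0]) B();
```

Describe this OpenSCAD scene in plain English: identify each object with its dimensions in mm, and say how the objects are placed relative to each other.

A is a fence section. Two 96×96 mm posts, 1477 mm tall, stand on the floor with a clear span of 2308 mm between their inner faces. Two horizontal rails of 96×99 mm section span the gap between the posts with their undersides at z = 165 mm and z = 1211 mm, flush with the posts' −y face. 12 pickets, each 94 mm wide, 18 mm thick and 1400 mm tall, are fixed to the +y face of the rails with their bottoms at z = 62 mm, evenly spaced across the span with equal gaps (rounded down to the nearest mm) at the −x end and between each pair — any rounding remainder accumulates at the +x end.

B is a run of 9 identical solid stair steps. Each tread is 1115×294 mm and each step block is 204 mm high. Step 1 rests on the floor; step k is offset from step 1 by (k−1)×294 mm in y and (k−1)×204 mm in z.

The staircase is on the floor beside the fence section on its −x side.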